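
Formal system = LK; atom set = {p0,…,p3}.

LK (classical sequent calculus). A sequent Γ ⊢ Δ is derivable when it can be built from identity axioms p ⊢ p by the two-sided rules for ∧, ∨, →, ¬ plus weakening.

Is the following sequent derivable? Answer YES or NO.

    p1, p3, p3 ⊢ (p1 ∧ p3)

Proof tree:
[WL] p1, p3, p3 ⊢ (p1 ∧ p3)
  [∧R] p1, p3 ⊢ (p1 ∧ p3)
    [Ax] p1 ⊢ p1
    [Ax] p3 ⊢ p3

Result: YES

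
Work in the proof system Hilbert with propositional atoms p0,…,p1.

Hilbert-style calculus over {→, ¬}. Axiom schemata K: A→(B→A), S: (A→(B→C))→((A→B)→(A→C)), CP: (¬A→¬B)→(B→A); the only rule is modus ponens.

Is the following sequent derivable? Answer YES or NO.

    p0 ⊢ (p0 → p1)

Search for a countermodel by truth-table:
  v=00: Γ:[p0=F] Δ:[(p0 → p1)=T] refutes=False
  v=01: Γ:[p0=F] Δ:[(p0 → p1)=T] refutes=False
  v=10: Γ:[p0=T] Δ:[(p0 → p1)=F] refutes=True  ← countermodel

Result: NO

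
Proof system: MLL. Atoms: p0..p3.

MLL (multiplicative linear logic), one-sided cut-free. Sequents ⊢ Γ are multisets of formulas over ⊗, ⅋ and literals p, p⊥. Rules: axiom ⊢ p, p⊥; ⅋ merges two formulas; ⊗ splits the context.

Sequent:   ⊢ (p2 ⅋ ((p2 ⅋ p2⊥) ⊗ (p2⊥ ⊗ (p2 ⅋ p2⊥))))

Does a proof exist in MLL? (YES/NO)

Derivation trace:
[⅋]  ⊢ (p2 ⅋ ((p2 ⅋ p2⊥) ⊗ (p2⊥ ⊗ (p2 ⅋ p2⊥))))
  [⊗]  ⊢ p2, ((p2 ⅋ p2⊥) ⊗ (p2⊥ ⊗ (p2 ⅋ p2⊥)))
    [⅋]  ⊢ (p2 ⅋ p2⊥)
      [Ax]  ⊢ p2, p2⊥
    [⊗]  ⊢ p2, (p2⊥ ⊗ (p2 ⅋ p2⊥))
      [Ax]  ⊢ p2, p2⊥
      [⅋]  ⊢ (p2 ⅋ p2⊥)
        [Ax]  ⊢ p2, p2⊥

Result: YES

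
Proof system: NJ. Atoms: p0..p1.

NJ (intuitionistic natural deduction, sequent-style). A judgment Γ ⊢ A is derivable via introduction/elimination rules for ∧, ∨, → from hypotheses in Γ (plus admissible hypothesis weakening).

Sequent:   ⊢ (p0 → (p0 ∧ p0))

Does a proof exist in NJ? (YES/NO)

Derivation (root first):
[→I]  ⊢ (p0 → (p0 ∧ p0))
  [∧I] p0 ⊢ (p0 ∧ p0)
    [Ax] p0 ⊢ p0
    [Ax] p0 ⊢ p0

Result: YES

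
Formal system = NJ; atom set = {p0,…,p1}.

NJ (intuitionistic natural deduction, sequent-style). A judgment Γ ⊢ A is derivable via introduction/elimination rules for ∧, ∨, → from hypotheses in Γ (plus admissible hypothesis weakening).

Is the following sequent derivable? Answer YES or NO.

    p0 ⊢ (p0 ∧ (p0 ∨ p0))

Derivation (root first):
[∧I] p0 ⊢ (p0 ∧ (p0 ∨ p0))
  [Ax] p0 ⊢ p0
  [∨I₂] p0 ⊢ (p0 ∨ p0)
    [Ax] p0 ⊢ p0

Result: YES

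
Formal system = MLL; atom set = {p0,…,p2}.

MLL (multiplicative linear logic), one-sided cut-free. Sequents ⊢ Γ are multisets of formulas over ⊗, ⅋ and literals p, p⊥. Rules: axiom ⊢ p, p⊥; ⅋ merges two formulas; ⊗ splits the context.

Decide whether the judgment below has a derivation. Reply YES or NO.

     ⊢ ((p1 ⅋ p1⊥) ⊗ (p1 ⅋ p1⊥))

Proof tree:
[⊗]  ⊢ ((p1 ⅋ p1⊥) ⊗ (p1 ⅋ p1⊥))
  [⅋]  ⊢ (p1 ⅋ p1⊥)
    [Ax]  ⊢ p1, p1⊥
  [⅋]  ⊢ (p1 ⅋ p1⊥)
    [Ax]  ⊢ p1, p1⊥

Result: YES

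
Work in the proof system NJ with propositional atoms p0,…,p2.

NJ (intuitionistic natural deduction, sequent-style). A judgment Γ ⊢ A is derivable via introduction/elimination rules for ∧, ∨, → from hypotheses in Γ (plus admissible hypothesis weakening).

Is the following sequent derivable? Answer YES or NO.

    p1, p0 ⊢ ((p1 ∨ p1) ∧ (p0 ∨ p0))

Proof tree:
[∧I] p1, p0 ⊢ ((p1 ∨ p1) ∧ (p0 ∨ p0))
  [∨I₁] p1 ⊢ (p1 ∨ p1)
    [Ax] p1 ⊢ p1
  [∨I₂] p0 ⊢ (p0 ∨ p0)
    [Ax] p0 ⊢ p0

Result: YES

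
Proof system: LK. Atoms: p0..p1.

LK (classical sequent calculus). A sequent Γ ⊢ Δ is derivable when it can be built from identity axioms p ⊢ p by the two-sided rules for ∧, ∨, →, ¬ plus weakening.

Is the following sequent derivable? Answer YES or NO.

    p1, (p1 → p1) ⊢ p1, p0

Derivation trace:
[→L] p1, (p1 → p1) ⊢ p1, p0
  [Ax] p1 ⊢ p1
  [WR] p1 ⊢ p1, p0
    [Ax] p1 ⊢ p1

Result: YES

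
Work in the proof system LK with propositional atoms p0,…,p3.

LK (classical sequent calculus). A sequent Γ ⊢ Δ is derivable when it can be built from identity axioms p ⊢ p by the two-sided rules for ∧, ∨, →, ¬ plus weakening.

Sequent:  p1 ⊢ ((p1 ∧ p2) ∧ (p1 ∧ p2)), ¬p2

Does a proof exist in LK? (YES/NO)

Derivation (root first):
[¬R] p1 ⊢ ((p1 ∧ p2) ∧ (p1 ∧ p2)), ¬p2
  [∧R] p1, p2 ⊢ ((p1 ∧ p2) ∧ (p1 ∧ p2))
    [∧R] p1, p2 ⊢ (p1 ∧ p2)
      [Ax] p1 ⊢ p1
      [Ax] p2 ⊢ p2
    [∧R] p1, p2 ⊢ (p1 ∧ p2)
      [Ax] p1 ⊢ p1
      [Ax] p2 ⊢ p2

Result: YES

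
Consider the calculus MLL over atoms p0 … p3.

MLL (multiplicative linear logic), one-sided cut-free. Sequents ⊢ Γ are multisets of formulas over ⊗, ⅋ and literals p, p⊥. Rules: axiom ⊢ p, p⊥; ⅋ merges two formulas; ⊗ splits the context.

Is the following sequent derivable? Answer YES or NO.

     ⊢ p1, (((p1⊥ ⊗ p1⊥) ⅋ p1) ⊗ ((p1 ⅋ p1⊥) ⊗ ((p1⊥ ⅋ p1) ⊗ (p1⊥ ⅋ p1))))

Derivation (root first):
[⊗]  ⊢ p1, (((p1⊥ ⊗ p1⊥) ⅋ p1) ⊗ ((p1 ⅋ p1⊥) ⊗ ((p1⊥ ⅋ p1) ⊗ (p1⊥ ⅋ p1))))
  [⅋]  ⊢ p1, ((p1⊥ ⊗ p1⊥) ⅋ p1)
    [⊗]  ⊢ p1, p1, (p1⊥ ⊗ p1⊥)
      [Ax]  ⊢ p1, p1⊥
      [Ax]  ⊢ p1, p1⊥
  [⊗]  ⊢ ((p1 ⅋ p1⊥) ⊗ ((p1⊥ ⅋ p1) ⊗ (p1⊥ ⅋ p1)))
    [⅋]  ⊢ (p1 ⅋ p1⊥)
      [Ax]  ⊢ p1, p1⊥
    [⊗]  ⊢ ((p1⊥ ⅋ p1) ⊗ (p1⊥ ⅋ p1))
      [⅋]  ⊢ (p1⊥ ⅋ p1)
        [Ax]  ⊢ p1, p1⊥
      [⅋]  ⊢ (p1⊥ ⅋ p1)
        [Ax]  ⊢ p1, p1⊥

Result: YES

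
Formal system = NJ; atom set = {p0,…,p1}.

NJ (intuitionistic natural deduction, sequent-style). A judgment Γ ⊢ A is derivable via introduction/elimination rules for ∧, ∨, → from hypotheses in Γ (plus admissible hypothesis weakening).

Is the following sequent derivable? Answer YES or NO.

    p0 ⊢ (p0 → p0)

Derivation (root first):
[Wk] p0 ⊢ (p0 → p0)
  [→I]  ⊢ (p0 → p0)
    [Ax] p0 ⊢ p0

Result: YES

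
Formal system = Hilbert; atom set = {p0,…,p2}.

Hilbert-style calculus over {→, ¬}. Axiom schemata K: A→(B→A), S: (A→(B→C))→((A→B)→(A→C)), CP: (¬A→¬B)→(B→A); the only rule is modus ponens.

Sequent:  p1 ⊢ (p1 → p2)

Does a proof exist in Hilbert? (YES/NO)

Truth-table refutation:
  v=000: Γ:[p1=F] Δ:[(p1 → p2)=T] refutes=False
  v=001: Γ:[p1=F] Δ:[(p1 → p2)=T] refutes=False
  v=010: Γ:[p1=T] Δ:[(p1 → p2)=F] refutes=True  ← countermodel

Result: NO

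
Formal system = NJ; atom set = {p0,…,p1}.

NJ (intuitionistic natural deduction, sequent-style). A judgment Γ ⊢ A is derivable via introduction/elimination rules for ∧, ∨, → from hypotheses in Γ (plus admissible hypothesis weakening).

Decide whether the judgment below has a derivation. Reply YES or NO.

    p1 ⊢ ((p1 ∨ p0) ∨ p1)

Derivation (root first):
[∨I₁] p1 ⊢ ((p1 ∨ p0) ∨ p1)
  [∨I₁] p1 ⊢ (p1 ∨ p0)
    [Ax] p1 ⊢ p1

Result: YES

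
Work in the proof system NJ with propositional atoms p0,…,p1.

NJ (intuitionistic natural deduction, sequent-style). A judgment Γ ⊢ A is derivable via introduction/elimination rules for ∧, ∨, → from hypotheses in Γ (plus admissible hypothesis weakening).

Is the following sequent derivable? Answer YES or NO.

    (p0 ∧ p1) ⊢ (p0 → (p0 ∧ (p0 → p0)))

Proof tree:
[Wk] (p0 ∧ p1) ⊢ (p0 → (p0 ∧ (p0 → p0)))
  [→I]  ⊢ (p0 → (p0 ∧ (p0 → p0)))
    [∧I] p0 ⊢ (p0 ∧ (p0 → p0))
      [Ax] p0 ⊢ p0
      [→I]  ⊢ (p0 → p0)
        [Ax] p0 ⊢ p0

Result: YES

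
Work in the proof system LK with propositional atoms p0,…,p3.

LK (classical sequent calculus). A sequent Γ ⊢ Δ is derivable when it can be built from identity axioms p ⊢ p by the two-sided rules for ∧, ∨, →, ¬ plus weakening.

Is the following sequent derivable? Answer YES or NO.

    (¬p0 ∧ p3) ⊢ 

Truth-table refutation:
  v=0000: Γ:[(¬p0 ∧ p3)=F] Δ:[] refutes=False
  v=0001: Γ:[(¬p0 ∧ p3)=T] Δ:[] refutes=True  ← countermodel

Result: NO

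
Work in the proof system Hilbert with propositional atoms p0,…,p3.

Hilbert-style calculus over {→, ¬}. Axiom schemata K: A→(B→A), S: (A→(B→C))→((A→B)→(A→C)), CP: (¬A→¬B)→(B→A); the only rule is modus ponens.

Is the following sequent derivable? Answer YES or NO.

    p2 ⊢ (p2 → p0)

Truth-table refutation:
  v=0000: Γ:[p2=F] Δ:[(p2 → p0)=T] refutes=False
  v=0001: Γ:[p2=F] Δ:[(p2 → p0)=T] refutes=False
  v=0010: Γ:[p2=T] Δ:[(p2 → p0)=F] refutes=True  ← countermodel

Result: NO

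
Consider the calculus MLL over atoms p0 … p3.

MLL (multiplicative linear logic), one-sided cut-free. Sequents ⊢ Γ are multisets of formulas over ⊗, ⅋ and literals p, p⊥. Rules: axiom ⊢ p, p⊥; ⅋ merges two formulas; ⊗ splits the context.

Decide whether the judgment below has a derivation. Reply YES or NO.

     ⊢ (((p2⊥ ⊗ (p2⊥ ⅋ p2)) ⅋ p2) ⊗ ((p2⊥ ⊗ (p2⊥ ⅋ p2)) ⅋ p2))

Derivation (root first):
[⊗]  ⊢ (((p2⊥ ⊗ (p2⊥ ⅋ p2)) ⅋ p2) ⊗ ((p2⊥ ⊗ (p2⊥ ⅋ p2)) ⅋ p2))
  [⅋]  ⊢ ((p2⊥ ⊗ (p2⊥ ⅋ p2)) ⅋ p2)
    [⊗]  ⊢ p2, (p2⊥ ⊗ (p2⊥ ⅋ p2))
      [Ax]  ⊢ p2, p2⊥
      [⅋]  ⊢ (p2⊥ ⅋ p2)
        [Ax]  ⊢ p2, p2⊥
  [⅋]  ⊢ ((p2⊥ ⊗ (p2⊥ ⅋ p2)) ⅋ p2)
    [⊗]  ⊢ p2, (p2⊥ ⊗ (p2⊥ ⅋ p2))
      [Ax]  ⊢ p2, p2⊥
      [⅋]  ⊢ (p2⊥ ⅋ p2)
        [Ax]  ⊢ p2, p2⊥

Result: YES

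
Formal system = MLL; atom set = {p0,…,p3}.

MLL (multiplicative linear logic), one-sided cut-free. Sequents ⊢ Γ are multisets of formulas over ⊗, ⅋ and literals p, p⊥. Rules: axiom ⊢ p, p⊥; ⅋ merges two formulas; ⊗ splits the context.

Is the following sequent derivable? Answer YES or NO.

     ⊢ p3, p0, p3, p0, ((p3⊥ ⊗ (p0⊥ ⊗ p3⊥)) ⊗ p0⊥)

Proof tree:
[⊗]  ⊢ p3, p0, p3, p0, ((p3⊥ ⊗ (p0⊥ ⊗ p3⊥)) ⊗ p0⊥)
  [⊗]  ⊢ p3, p0, p3, (p3⊥ ⊗ (p0⊥ ⊗ p3⊥))
    [Ax]  ⊢ p3, p3⊥
    [⊗]  ⊢ p0, p3, (p0⊥ ⊗ p3⊥)
      [Ax]  ⊢ p0, p0⊥
      [Ax]  ⊢ p3, p3⊥
  [Ax]  ⊢ p0, p0⊥

Result: YES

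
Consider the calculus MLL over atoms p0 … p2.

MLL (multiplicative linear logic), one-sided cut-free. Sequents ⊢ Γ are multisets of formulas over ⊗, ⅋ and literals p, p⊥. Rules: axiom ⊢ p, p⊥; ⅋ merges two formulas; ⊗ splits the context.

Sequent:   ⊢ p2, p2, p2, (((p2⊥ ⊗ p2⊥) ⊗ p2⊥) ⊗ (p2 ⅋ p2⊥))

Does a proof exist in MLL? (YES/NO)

Derivation (root first):
[⊗]  ⊢ p2, p2, p2, (((p2⊥ ⊗ p2⊥) ⊗ p2⊥) ⊗ (p2 ⅋ p2⊥))
  [⊗]  ⊢ p2, p2, p2, ((p2⊥ ⊗ p2⊥) ⊗ p2⊥)
    [⊗]  ⊢ p2, p2, (p2⊥ ⊗ p2⊥)
      [Ax]  ⊢ p2, p2⊥
      [Ax]  ⊢ p2, p2⊥
    [Ax]  ⊢ p2, p2⊥
  [⅋]  ⊢ (p2 ⅋ p2⊥)
    [Ax]  ⊢ p2, p2⊥

Result: YES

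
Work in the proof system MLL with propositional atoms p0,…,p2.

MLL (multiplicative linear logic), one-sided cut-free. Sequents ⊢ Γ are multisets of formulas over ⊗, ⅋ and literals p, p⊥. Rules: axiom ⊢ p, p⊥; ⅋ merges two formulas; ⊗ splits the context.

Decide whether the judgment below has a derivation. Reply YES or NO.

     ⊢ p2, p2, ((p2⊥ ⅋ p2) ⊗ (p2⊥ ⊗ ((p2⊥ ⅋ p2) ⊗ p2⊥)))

Derivation trace:
[⊗]  ⊢ p2, p2, ((p2⊥ ⅋ p2) ⊗ (p2⊥ ⊗ ((p2⊥ ⅋ p2) ⊗ p2⊥)))
  [⅋]  ⊢ (p2⊥ ⅋ p2)
    [Ax]  ⊢ p2, p2⊥
  [⊗]  ⊢ p2, p2, (p2⊥ ⊗ ((p2⊥ ⅋ p2) ⊗ p2⊥))
    [Ax]  ⊢ p2, p2⊥
    [⊗]  ⊢ p2, ((p2⊥ ⅋ p2) ⊗ p2⊥)
      [⅋]  ⊢ (p2⊥ ⅋ p2)
        [Ax]  ⊢ p2, p2⊥
      [Ax]  ⊢ p2, p2⊥

Result: YES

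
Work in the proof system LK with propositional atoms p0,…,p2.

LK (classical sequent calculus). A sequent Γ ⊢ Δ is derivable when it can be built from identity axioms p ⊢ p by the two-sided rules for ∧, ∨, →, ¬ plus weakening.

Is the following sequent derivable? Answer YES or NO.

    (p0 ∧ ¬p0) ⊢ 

Derivation (root first):
[∧L] (p0 ∧ ¬p0) ⊢ 
  [¬L] p0, ¬p0 ⊢ 
    [Ax] p0 ⊢ p0

Result: YES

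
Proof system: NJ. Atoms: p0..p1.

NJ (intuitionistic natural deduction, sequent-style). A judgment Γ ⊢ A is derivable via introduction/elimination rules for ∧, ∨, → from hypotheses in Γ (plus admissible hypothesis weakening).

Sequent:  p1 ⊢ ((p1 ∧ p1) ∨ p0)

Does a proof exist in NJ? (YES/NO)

Derivation trace:
[∨I₁] p1 ⊢ ((p1 ∧ p1) ∨ p0)
  [∧I] p1 ⊢ (p1 ∧ p1)
    [Ax] p1 ⊢ p1
    [Ax] p1 ⊢ p1

Result: YES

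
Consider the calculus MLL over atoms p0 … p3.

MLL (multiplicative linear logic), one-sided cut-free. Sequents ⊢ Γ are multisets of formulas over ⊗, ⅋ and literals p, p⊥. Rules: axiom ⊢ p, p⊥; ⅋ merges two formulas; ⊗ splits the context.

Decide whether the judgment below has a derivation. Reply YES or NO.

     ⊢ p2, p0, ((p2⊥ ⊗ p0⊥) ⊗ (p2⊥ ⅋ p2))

Proof tree:
[⊗]  ⊢ p2, p0, ((p2⊥ ⊗ p0⊥) ⊗ (p2⊥ ⅋ p2))
  [⊗]  ⊢ p2, p0, (p2⊥ ⊗ p0⊥)
    [Ax]  ⊢ p2, p2⊥
    [Ax]  ⊢ p0, p0⊥
  [⅋]  ⊢ (p2⊥ ⅋ p2)
    [Ax]  ⊢ p2, p2⊥

Result: YES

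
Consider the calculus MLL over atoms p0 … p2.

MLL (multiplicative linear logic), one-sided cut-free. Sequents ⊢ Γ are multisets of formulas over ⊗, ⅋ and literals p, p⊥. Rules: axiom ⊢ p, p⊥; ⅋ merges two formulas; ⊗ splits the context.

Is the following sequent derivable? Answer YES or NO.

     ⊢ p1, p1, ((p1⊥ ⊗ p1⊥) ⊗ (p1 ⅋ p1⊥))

Derivation (root first):
[⊗]  ⊢ p1, p1, ((p1⊥ ⊗ p1⊥) ⊗ (p1 ⅋ p1⊥))
  [⊗]  ⊢ p1, p1, (p1⊥ ⊗ p1⊥)
    [Ax]  ⊢ p1, p1⊥
    [Ax]  ⊢ p1, p1⊥
  [⅋]  ⊢ (p1 ⅋ p1⊥)
    [Ax]  ⊢ p1, p1⊥

Result: YES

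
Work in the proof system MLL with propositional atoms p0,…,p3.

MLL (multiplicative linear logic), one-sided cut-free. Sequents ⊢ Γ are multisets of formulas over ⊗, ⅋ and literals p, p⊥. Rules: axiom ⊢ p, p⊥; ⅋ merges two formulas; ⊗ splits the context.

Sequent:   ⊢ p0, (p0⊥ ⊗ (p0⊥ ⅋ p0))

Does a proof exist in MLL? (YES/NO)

Proof tree:
[⊗]  ⊢ p0, (p0⊥ ⊗ (p0⊥ ⅋ p0))
  [Ax]  ⊢ p0, p0⊥
  [⅋]  ⊢ (p0⊥ ⅋ p0)
    [Ax]  ⊢ p0, p0⊥

Result: YES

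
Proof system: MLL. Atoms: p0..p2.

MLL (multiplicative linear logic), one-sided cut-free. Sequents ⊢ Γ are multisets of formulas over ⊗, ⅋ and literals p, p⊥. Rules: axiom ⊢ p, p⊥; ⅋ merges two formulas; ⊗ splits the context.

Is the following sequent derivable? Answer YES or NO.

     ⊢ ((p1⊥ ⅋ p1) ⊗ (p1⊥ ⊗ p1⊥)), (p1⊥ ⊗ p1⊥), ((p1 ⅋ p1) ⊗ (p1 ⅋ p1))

Derivation (root first):
[⊗]  ⊢ ((p1⊥ ⅋ p1) ⊗ (p1⊥ ⊗ p1⊥)), (p1⊥ ⊗ p1⊥), ((p1 ⅋ p1) ⊗ (p1 ⅋ p1))
  [⅋]  ⊢ ((p1⊥ ⅋ p1) ⊗ (p1⊥ ⊗ p1⊥)), (p1 ⅋ p1)
    [⊗]  ⊢ p1, p1, ((p1⊥ ⅋ p1) ⊗ (p1⊥ ⊗ p1⊥))
      [⅋]  ⊢ (p1⊥ ⅋ p1)
        [Ax]  ⊢ p1, p1⊥
      [⊗]  ⊢ p1, p1, (p1⊥ ⊗ p1⊥)
        [Ax]  ⊢ p1, p1⊥
        [Ax]  ⊢ p1, p1⊥
  [⅋]  ⊢ (p1⊥ ⊗ p1⊥), (p1 ⅋ p1)
    [⊗]  ⊢ p1, p1, (p1⊥ ⊗ p1⊥)
      [Ax]  ⊢ p1, p1⊥
      [Ax]  ⊢ p1, p1⊥

Result: YES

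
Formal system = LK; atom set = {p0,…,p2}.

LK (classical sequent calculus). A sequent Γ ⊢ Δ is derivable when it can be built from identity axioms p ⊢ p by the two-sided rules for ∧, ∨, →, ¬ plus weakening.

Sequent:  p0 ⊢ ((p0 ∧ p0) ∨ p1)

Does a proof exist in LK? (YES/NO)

Derivation trace:
[∨R] p0 ⊢ ((p0 ∧ p0) ∨ p1)
  [WR] p0 ⊢ (p0 ∧ p0), p1
    [∧R] p0 ⊢ (p0 ∧ p0)
      [Ax] p0 ⊢ p0
      [Ax] p0 ⊢ p0

Result: YES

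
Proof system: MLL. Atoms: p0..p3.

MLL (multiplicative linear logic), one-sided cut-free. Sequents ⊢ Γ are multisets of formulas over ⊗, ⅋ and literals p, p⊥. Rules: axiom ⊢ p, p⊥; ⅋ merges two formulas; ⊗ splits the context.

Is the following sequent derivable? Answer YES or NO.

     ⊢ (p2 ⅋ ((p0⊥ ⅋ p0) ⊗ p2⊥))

Derivation trace:
[⅋]  ⊢ (p2 ⅋ ((p0⊥ ⅋ p0) ⊗ p2⊥))
  [⊗]  ⊢ p2, ((p0⊥ ⅋ p0) ⊗ p2⊥)
    [⅋]  ⊢ (p0⊥ ⅋ p0)
      [Ax]  ⊢ p0, p0⊥
    [Ax]  ⊢ p2, p2⊥

Result: YES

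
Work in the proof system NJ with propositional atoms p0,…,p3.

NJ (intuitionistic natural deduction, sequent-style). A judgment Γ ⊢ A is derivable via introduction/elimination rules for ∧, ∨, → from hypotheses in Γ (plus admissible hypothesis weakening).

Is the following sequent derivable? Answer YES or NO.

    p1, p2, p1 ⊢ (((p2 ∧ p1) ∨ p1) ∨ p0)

Derivation (root first):
[∨I₁] p1, p2, p1 ⊢ (((p2 ∧ p1) ∨ p1) ∨ p0)
  [Wk] p1, p2, p1 ⊢ ((p2 ∧ p1) ∨ p1)
    [∨I₁] p1, p2 ⊢ ((p2 ∧ p1) ∨ p1)
      [∧I] p1, p2 ⊢ (p2 ∧ p1)
        [Ax] p2 ⊢ p2
        [Ax] p1 ⊢ p1

Result: YES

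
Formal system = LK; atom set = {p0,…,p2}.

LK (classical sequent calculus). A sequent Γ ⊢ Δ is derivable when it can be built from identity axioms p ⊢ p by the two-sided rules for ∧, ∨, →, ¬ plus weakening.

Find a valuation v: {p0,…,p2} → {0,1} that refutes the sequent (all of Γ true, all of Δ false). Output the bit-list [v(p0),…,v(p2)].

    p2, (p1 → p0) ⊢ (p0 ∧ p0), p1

Truth-table refutation:
  v=000: Γ:[p2=F, (p1 → p0)=T] Δ:[(p0 ∧ p0)=F, p1=F] refutes=False
  v=001: Γ:[p2=T, (p1 → p0)=T] Δ:[(p0 ∧ p0)=F, p1=F] refutes=True  ← countermodel

Result: [0, 0, 1]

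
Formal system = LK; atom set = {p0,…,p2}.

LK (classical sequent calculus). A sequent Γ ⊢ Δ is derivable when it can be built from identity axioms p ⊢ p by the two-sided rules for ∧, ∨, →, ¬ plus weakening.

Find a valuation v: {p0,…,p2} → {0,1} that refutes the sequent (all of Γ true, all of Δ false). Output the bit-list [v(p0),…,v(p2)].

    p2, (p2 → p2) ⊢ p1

Truth-table refutation:
  v=000: Γ:[p2=F, (p2 → p2)=T] Δ:[p1=F] refutes=False
  v=001: Γ:[p2=T, (p2 → p2)=T] Δ:[p1=F] refutes=True  ← countermodel

Result: [0, 0, 1]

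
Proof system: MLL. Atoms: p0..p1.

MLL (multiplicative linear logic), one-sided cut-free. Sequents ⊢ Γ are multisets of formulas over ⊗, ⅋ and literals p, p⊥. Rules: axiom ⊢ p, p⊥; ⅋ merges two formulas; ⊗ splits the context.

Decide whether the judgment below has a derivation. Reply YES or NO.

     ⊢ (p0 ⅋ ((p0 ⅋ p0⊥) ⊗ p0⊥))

Proof tree:
[⅋]  ⊢ (p0 ⅋ ((p0 ⅋ p0⊥) ⊗ p0⊥))
  [⊗]  ⊢ p0, ((p0 ⅋ p0⊥) ⊗ p0⊥)
    [⅋]  ⊢ (p0 ⅋ p0⊥)
      [Ax]  ⊢ p0, p0⊥
    [Ax]  ⊢ p0, p0⊥

Result: YES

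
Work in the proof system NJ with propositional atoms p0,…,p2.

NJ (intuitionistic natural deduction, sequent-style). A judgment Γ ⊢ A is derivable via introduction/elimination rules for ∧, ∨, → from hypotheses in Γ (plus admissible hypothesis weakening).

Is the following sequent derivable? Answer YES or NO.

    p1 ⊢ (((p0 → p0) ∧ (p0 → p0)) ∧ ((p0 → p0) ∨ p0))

Derivation (root first):
[∧I] p1 ⊢ (((p0 → p0) ∧ (p0 → p0)) ∧ ((p0 → p0) ∨ p0))
  [∧I]  ⊢ ((p0 → p0) ∧ (p0 → p0))
    [→I]  ⊢ (p0 → p0)
      [Ax] p0 ⊢ p0
    [→I]  ⊢ (p0 → p0)
      [Ax] p0 ⊢ p0
  [Wk] p1 ⊢ ((p0 → p0) ∨ p0)
    [∨I₁]  ⊢ ((p0 → p0) ∨ p0)
      [→I]  ⊢ (p0 → p0)
        [Ax] p0 ⊢ p0

Result: YES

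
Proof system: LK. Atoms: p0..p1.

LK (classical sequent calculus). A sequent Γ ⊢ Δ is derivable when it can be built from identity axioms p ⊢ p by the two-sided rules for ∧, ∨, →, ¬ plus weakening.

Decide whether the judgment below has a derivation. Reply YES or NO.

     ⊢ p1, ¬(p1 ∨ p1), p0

Derivation trace:
[WR]  ⊢ p1, ¬(p1 ∨ p1), p0
  [¬R]  ⊢ p1, ¬(p1 ∨ p1)
    [∨L] (p1 ∨ p1) ⊢ p1
      [WR] p1 ⊢ p1, p1
        [Ax] p1 ⊢ p1
      [Ax] p1 ⊢ p1

Result: YES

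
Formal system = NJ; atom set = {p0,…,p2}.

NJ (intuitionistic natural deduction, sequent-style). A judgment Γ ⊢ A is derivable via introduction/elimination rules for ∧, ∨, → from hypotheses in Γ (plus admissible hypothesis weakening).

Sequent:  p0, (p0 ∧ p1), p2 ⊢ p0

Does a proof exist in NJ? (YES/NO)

Derivation trace:
[Wk] p0, (p0 ∧ p1), p2 ⊢ p0
  [Wk] p0, (p0 ∧ p1) ⊢ p0
    [Ax] p0 ⊢ p0

Result: YES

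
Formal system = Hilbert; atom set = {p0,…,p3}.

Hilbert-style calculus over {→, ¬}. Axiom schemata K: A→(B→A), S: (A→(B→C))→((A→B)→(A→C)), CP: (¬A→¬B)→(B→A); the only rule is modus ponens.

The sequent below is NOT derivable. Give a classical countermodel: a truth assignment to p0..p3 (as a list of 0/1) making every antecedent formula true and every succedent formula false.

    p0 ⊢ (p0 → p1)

Search for a countermodel by truth-table:
  v=0000: Γ:[p0=F] Δ:[(p0 → p1)=T] refutes=False
  v=0001: Γ:[p0=F] Δ:[(p0 → p1)=T] refutes=False
  v=0010: Γ:[p0=F] Δ:[(p0 → p1)=T] refutes=False
  v=0011: Γ:[p0=F] Δ:[(p0 → p1)=T] refutes=False
  v=0100: Γ:[p0=F] Δ:[(p0 → p1)=T] refutes=False
  v=0101: Γ:[p0=F] Δ:[(p0 → p1)=T] refutes=False
  v=0110: Γ:[p0=F] Δ:[(p0 → p1)=T] refutes=False
  v=0111: Γ:[p0=F] Δ:[(p0 → p1)=T] refutes=False
  v=1000: Γ:[p0=T] Δ:[(p0 → p1)=F] refutes=True  ← countermodel

Result: [1, 0, 0, 0]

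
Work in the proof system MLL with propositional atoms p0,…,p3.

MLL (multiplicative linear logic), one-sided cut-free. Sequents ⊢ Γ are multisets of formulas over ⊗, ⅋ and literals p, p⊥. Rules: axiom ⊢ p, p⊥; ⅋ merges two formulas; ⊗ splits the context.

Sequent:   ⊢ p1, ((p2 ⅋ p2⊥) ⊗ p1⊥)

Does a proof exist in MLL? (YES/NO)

Derivation trace:
[⊗]  ⊢ p1, ((p2 ⅋ p2⊥) ⊗ p1⊥)
  [⅋]  ⊢ (p2 ⅋ p2⊥)
    [Ax]  ⊢ p2, p2⊥
  [Ax]  ⊢ p1, p1⊥

Result: YES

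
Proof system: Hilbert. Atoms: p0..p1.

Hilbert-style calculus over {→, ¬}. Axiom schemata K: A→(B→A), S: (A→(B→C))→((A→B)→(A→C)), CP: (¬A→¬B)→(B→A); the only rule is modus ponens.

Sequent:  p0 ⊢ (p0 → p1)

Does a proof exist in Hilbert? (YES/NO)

Enumerate valuations to refute Γ ⊢ Δ:
  v=00: Γ:[p0=F] Δ:[(p0 → p1)=T] refutes=False
  v=01: Γ:[p0=F] Δ:[(p0 → p1)=T] refutes=False
  v=10: Γ:[p0=T] Δ:[(p0 → p1)=F] refutes=True  ← countermodel

Result: NO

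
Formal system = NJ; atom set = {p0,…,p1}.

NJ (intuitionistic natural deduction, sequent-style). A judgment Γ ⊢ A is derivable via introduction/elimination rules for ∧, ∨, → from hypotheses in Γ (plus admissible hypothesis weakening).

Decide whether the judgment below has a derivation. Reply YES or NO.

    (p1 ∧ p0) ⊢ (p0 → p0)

Derivation trace:
[Wk] (p1 ∧ p0) ⊢ (p0 → p0)
  [→I]  ⊢ (p0 → p0)
    [Ax] p0 ⊢ p0

Result: YES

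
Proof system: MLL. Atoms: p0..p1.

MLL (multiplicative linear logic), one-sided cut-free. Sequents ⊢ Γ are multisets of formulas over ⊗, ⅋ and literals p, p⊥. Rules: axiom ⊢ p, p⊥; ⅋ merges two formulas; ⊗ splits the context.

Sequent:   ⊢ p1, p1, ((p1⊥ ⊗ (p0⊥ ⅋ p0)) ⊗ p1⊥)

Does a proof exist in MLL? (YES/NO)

Derivation (root first):
[⊗]  ⊢ p1, p1, ((p1⊥ ⊗ (p0⊥ ⅋ p0)) ⊗ p1⊥)
  [⊗]  ⊢ p1, (p1⊥ ⊗ (p0⊥ ⅋ p0))
    [Ax]  ⊢ p1, p1⊥
    [⅋]  ⊢ (p0⊥ ⅋ p0)
      [Ax]  ⊢ p0, p0⊥
  [Ax]  ⊢ p1, p1⊥

Result: YES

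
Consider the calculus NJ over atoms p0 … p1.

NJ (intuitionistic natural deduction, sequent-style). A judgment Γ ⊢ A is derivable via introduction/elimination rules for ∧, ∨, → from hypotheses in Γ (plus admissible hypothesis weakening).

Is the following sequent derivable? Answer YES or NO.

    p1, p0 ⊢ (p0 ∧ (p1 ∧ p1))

Derivation (root first):
[∧I] p1, p0 ⊢ (p0 ∧ (p1 ∧ p1))
  [Ax] p0 ⊢ p0
  [∧I] p1 ⊢ (p1 ∧ p1)
    [Ax] p1 ⊢ p1
    [Ax] p1 ⊢ p1

Result: YES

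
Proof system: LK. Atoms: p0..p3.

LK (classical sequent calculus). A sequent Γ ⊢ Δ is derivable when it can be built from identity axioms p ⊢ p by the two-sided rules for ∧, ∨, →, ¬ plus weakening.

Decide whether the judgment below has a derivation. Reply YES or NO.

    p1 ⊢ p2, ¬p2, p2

Proof tree:
[WR] p1 ⊢ p2, ¬p2, p2
  [WL] p1 ⊢ p2, ¬p2
    [¬R]  ⊢ p2, ¬p2
      [Ax] p2 ⊢ p2

Result: YES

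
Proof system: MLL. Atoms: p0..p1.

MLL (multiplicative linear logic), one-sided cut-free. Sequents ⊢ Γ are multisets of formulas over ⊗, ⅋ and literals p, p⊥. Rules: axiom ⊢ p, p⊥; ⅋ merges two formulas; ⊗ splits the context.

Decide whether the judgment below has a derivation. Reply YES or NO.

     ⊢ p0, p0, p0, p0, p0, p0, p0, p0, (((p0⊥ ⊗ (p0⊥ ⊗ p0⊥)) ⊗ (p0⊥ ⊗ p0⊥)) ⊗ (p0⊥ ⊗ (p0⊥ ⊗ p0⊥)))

Proof tree:
[⊗]  ⊢ p0, p0, p0, p0, p0, p0, p0, p0, (((p0⊥ ⊗ (p0⊥ ⊗ p0⊥)) ⊗ (p0⊥ ⊗ p0⊥)) ⊗ (p0⊥ ⊗ (p0⊥ ⊗ p0⊥)))
  [⊗]  ⊢ p0, p0, p0, p0, p0, ((p0⊥ ⊗ (p0⊥ ⊗ p0⊥)) ⊗ (p0⊥ ⊗ p0⊥))
    [⊗]  ⊢ p0, p0, p0, (p0⊥ ⊗ (p0⊥ ⊗ p0⊥))
      [Ax]  ⊢ p0, p0⊥
      [⊗]  ⊢ p0, p0, (p0⊥ ⊗ p0⊥)
        [Ax]  ⊢ p0, p0⊥
        [Ax]  ⊢ p0, p0⊥
    [⊗]  ⊢ p0, p0, (p0⊥ ⊗ p0⊥)
      [Ax]  ⊢ p0, p0⊥
      [Ax]  ⊢ p0, p0⊥
  [⊗]  ⊢ p0, p0, p0, (p0⊥ ⊗ (p0⊥ ⊗ p0⊥))
    [Ax]  ⊢ p0, p0⊥
    [⊗]  ⊢ p0, p0, (p0⊥ ⊗ p0⊥)
      [Ax]  ⊢ p0, p0⊥
      [Ax]  ⊢ p0, p0⊥

Result: YES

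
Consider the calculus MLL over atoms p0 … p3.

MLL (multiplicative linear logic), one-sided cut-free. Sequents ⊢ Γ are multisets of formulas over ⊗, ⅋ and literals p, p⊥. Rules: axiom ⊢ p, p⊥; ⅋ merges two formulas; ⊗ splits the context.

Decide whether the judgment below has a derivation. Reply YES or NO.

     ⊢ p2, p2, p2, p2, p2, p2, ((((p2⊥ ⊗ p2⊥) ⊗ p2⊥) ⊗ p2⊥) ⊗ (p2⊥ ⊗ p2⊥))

Derivation trace:
[⊗]  ⊢ p2, p2, p2, p2, p2, p2, ((((p2⊥ ⊗ p2⊥) ⊗ p2⊥) ⊗ p2⊥) ⊗ (p2⊥ ⊗ p2⊥))
  [⊗]  ⊢ p2, p2, p2, p2, (((p2⊥ ⊗ p2⊥) ⊗ p2⊥) ⊗ p2⊥)
    [⊗]  ⊢ p2, p2, p2, ((p2⊥ ⊗ p2⊥) ⊗ p2⊥)
      [⊗]  ⊢ p2, p2, (p2⊥ ⊗ p2⊥)
        [Ax]  ⊢ p2, p2⊥
        [Ax]  ⊢ p2, p2⊥
      [Ax]  ⊢ p2, p2⊥
    [Ax]  ⊢ p2, p2⊥
  [⊗]  ⊢ p2, p2, (p2⊥ ⊗ p2⊥)
    [Ax]  ⊢ p2, p2⊥
    [Ax]  ⊢ p2, p2⊥

Result: YES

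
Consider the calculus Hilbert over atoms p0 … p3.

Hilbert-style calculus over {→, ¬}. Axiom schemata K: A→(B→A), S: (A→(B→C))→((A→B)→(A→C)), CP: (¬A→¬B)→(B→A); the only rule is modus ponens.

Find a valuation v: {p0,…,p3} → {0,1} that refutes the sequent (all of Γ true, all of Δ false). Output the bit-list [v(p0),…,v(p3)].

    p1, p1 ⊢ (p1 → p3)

Search for a countermodel by truth-table:
  v=0000: Γ:[p1=F, p1=F] Δ:[(p1 → p3)=T] refutes=False
  v=0001: Γ:[p1=F, p1=F] Δ:[(p1 → p3)=T] refutes=False
  v=0010: Γ:[p1=F, p1=F] Δ:[(p1 → p3)=T] refutes=False
  v=0011: Γ:[p1=F, p1=F] Δ:[(p1 → p3)=T] refutes=False
  v=0100: Γ:[p1=T, p1=T] Δ:[(p1 → p3)=F] refutes=True  ← countermodel

Result: [0, 1, 0, 0]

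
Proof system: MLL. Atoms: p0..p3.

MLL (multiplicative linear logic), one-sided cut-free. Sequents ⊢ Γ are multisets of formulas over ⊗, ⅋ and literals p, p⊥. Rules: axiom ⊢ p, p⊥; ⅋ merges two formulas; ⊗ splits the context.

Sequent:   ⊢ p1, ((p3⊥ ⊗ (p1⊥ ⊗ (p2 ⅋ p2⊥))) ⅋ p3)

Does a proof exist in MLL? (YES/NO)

Derivation (root first):
[⅋]  ⊢ p1, ((p3⊥ ⊗ (p1⊥ ⊗ (p2 ⅋ p2⊥))) ⅋ p3)
  [⊗]  ⊢ p3, p1, (p3⊥ ⊗ (p1⊥ ⊗ (p2 ⅋ p2⊥)))
    [Ax]  ⊢ p3, p3⊥
    [⊗]  ⊢ p1, (p1⊥ ⊗ (p2 ⅋ p2⊥))
      [Ax]  ⊢ p1, p1⊥
      [⅋]  ⊢ (p2 ⅋ p2⊥)
        [Ax]  ⊢ p2, p2⊥

Result: YES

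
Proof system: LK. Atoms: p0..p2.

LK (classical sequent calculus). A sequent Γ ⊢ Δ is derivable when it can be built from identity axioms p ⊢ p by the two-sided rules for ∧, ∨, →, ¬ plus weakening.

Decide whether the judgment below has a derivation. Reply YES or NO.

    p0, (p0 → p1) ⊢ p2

Enumerate valuations to refute Γ ⊢ Δ:
  v=000: Γ:[p0=F, (p0 → p1)=T] Δ:[p2=F] refutes=False
  v=001: Γ:[p0=F, (p0 → p1)=T] Δ:[p2=T] refutes=False
  v=010: Γ:[p0=F, (p0 → p1)=T] Δ:[p2=F] refutes=False
  v=011: Γ:[p0=F, (p0 → p1)=T] Δ:[p2=T] refutes=False
  v=100: Γ:[p0=T, (p0 → p1)=F] Δ:[p2=F] refutes=False
  v=101: Γ:[p0=T, (p0 → p1)=F] Δ:[p2=T] refutes=False
  v=110: Γ:[p0=T, (p0 → p1)=T] Δ:[p2=F] refutes=True  ← countermodel

Result: NO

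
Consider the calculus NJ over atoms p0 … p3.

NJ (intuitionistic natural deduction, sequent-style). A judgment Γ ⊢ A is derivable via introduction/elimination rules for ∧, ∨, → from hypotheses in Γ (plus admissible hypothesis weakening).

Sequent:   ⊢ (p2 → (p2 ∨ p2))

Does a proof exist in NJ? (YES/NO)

Derivation (root first):
[→I]  ⊢ (p2 → (p2 ∨ p2))
  [∨I₂] p2 ⊢ (p2 ∨ p2)
    [Ax] p2 ⊢ p2

Result: YES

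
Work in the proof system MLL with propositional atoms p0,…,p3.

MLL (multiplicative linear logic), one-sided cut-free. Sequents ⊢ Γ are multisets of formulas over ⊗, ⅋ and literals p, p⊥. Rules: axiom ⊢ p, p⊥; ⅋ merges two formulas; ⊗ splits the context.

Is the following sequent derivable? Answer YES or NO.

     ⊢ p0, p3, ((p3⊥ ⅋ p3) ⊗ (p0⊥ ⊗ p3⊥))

Derivation trace:
[⊗]  ⊢ p0, p3, ((p3⊥ ⅋ p3) ⊗ (p0⊥ ⊗ p3⊥))
  [⅋]  ⊢ (p3⊥ ⅋ p3)
    [Ax]  ⊢ p3, p3⊥
  [⊗]  ⊢ p0, p3, (p0⊥ ⊗ p3⊥)
    [Ax]  ⊢ p0, p0⊥
    [Ax]  ⊢ p3, p3⊥

Result: YES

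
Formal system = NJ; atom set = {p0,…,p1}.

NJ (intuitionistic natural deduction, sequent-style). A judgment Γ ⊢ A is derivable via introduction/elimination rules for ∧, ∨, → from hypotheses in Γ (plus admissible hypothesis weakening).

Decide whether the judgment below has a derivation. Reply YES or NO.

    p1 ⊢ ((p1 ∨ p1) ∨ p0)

Proof tree:
[∨I₁] p1 ⊢ ((p1 ∨ p1) ∨ p0)
  [∨I₂] p1 ⊢ (p1 ∨ p1)
    [Ax] p1 ⊢ p1

Result: YES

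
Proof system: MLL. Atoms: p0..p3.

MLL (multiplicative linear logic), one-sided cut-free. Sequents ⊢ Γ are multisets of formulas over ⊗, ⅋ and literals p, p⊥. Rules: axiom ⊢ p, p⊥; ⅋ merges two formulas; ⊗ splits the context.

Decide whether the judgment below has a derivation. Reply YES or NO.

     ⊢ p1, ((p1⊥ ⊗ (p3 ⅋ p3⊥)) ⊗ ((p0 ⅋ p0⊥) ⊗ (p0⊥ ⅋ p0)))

Proof tree:
[⊗]  ⊢ p1, ((p1⊥ ⊗ (p3 ⅋ p3⊥)) ⊗ ((p0 ⅋ p0⊥) ⊗ (p0⊥ ⅋ p0)))
  [⊗]  ⊢ p1, (p1⊥ ⊗ (p3 ⅋ p3⊥))
    [Ax]  ⊢ p1, p1⊥
    [⅋]  ⊢ (p3 ⅋ p3⊥)
      [Ax]  ⊢ p3, p3⊥
  [⊗]  ⊢ ((p0 ⅋ p0⊥) ⊗ (p0⊥ ⅋ p0))
    [⅋]  ⊢ (p0 ⅋ p0⊥)
      [Ax]  ⊢ p0, p0⊥
    [⅋]  ⊢ (p0⊥ ⅋ p0)
      [Ax]  ⊢ p0, p0⊥

Result: YES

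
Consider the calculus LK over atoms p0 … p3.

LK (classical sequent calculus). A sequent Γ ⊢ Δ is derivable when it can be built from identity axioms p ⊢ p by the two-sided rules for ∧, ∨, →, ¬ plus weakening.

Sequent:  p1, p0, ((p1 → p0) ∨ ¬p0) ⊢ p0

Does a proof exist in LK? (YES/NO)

Derivation (root first):
[∨L] p1, p0, ((p1 → p0) ∨ ¬p0) ⊢ p0
  [→L] p1, (p1 → p0) ⊢ p0
    [Ax] p1 ⊢ p1
    [Ax] p0 ⊢ p0
  [¬L] p0, ¬p0 ⊢ 
    [Ax] p0 ⊢ p0

Result: YES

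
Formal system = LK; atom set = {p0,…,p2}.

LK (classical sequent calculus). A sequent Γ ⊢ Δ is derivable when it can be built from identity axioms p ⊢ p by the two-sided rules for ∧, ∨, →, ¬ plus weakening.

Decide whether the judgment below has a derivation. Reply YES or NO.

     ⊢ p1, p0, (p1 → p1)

Derivation (root first):
[→R]  ⊢ p1, p0, (p1 → p1)
  [WR] p1 ⊢ p1, p0, p1
    [WR] p1 ⊢ p1, p0
      [Ax] p1 ⊢ p1

Result: YES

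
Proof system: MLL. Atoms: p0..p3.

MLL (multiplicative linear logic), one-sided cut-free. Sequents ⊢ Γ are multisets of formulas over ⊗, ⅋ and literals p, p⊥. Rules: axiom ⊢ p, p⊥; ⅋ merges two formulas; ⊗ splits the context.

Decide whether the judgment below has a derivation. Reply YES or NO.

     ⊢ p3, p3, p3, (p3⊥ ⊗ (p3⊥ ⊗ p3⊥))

Derivation (root first):
[⊗]  ⊢ p3, p3, p3, (p3⊥ ⊗ (p3⊥ ⊗ p3⊥))
  [Ax]  ⊢ p3, p3⊥
  [⊗]  ⊢ p3, p3, (p3⊥ ⊗ p3⊥)
    [Ax]  ⊢ p3, p3⊥
    [Ax]  ⊢ p3, p3⊥

Result: YES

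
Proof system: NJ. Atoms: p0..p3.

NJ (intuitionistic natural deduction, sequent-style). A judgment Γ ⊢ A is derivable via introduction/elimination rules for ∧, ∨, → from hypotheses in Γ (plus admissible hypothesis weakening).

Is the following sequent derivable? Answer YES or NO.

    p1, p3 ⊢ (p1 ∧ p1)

Derivation trace:
[∧I] p1, p3 ⊢ (p1 ∧ p1)
  [Wk] p1, p3 ⊢ p1
    [Ax] p1 ⊢ p1
  [Wk] p1, p3 ⊢ p1
    [Ax] p1 ⊢ p1

Result: YES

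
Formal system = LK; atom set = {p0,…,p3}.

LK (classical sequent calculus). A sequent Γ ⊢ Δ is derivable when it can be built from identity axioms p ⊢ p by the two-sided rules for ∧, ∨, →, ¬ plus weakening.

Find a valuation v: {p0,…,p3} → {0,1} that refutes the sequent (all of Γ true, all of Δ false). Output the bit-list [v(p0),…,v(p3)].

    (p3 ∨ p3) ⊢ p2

Truth-table refutation:
  v=0000: Γ:[(p3 ∨ p3)=F] Δ:[p2=F] refutes=False
  v=0001: Γ:[(p3 ∨ p3)=T] Δ:[p2=F] refutes=True  ← countermodel

Result: [0, 0, 0, 1]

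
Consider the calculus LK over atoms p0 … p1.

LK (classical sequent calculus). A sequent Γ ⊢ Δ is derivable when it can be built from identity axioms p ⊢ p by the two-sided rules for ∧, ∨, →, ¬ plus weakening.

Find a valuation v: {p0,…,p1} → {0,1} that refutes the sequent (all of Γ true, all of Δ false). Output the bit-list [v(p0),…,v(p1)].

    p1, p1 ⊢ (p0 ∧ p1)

Truth-table refutation:
  v=00: Γ:[p1=F, p1=F] Δ:[(p0 ∧ p1)=F] refutes=False
  v=01: Γ:[p1=T, p1=T] Δ:[(p0 ∧ p1)=F] refutes=True  ← countermodel

Result: [0, 1]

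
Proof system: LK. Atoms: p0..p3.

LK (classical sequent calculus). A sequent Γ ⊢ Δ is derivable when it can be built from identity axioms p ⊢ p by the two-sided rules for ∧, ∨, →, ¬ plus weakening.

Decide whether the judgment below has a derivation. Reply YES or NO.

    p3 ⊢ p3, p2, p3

Derivation trace:
[WR] p3 ⊢ p3, p2, p3
  [WR] p3 ⊢ p3, p2
    [Ax] p3 ⊢ p3

Result: YES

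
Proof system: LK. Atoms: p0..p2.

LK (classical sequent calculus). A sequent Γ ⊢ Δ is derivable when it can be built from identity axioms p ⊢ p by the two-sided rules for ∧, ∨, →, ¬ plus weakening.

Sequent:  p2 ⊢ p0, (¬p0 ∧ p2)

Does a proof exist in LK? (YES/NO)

Derivation trace:
[∧R] p2 ⊢ p0, (¬p0 ∧ p2)
  [¬R]  ⊢ p0, ¬p0
    [Ax] p0 ⊢ p0
  [Ax] p2 ⊢ p2

Result: YES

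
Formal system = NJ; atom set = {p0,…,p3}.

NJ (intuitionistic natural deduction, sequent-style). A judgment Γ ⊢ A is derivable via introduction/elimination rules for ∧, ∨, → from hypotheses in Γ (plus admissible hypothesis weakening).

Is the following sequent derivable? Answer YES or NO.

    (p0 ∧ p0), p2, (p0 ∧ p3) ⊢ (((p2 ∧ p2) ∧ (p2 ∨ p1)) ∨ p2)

Derivation trace:
[∨I₁] (p0 ∧ p0), p2, (p0 ∧ p3) ⊢ (((p2 ∧ p2) ∧ (p2 ∨ p1)) ∨ p2)
  [∧I] (p0 ∧ p0), p2, (p0 ∧ p3) ⊢ ((p2 ∧ p2) ∧ (p2 ∨ p1))
    [∧I] p2, (p0 ∧ p3), (p0 ∧ p0) ⊢ (p2 ∧ p2)
      [Wk] p2, (p0 ∧ p0) ⊢ p2
        [Ax] p2 ⊢ p2
      [Wk] p2, (p0 ∧ p3) ⊢ p2
        [Ax] p2 ⊢ p2
    [∨I₁] p2, (p0 ∧ p3) ⊢ (p2 ∨ p1)
      [Wk] p2, (p0 ∧ p3) ⊢ p2
        [Ax] p2 ⊢ p2

Result: YES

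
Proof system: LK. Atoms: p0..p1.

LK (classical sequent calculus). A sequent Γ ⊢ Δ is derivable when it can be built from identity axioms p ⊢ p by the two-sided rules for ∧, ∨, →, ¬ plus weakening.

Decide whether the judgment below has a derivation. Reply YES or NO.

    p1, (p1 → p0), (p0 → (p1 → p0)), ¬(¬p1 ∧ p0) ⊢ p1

Derivation trace:
[¬L] p1, (p1 → p0), (p0 → (p1 → p0)), ¬(¬p1 ∧ p0) ⊢ p1
  [→L] p1, (p1 → p0), (p0 → (p1 → p0)) ⊢ p1, (¬p1 ∧ p0)
    [→L] p1, (p1 → p0) ⊢ p0
      [Ax] p1 ⊢ p1
      [Ax] p0 ⊢ p0
    [∧R] p1, (p1 → p0) ⊢ p1, (¬p1 ∧ p0)
      [¬R]  ⊢ p1, ¬p1
        [Ax] p1 ⊢ p1
      [→L] p1, (p1 → p0) ⊢ p0
        [Ax] p1 ⊢ p1
        [Ax] p0 ⊢ p0

Result: YES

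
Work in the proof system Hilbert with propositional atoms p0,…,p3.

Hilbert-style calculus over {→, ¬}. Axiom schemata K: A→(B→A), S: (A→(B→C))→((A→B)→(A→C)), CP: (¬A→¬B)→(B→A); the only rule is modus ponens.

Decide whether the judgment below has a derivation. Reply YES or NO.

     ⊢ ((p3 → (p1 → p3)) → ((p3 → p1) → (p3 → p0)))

Search for a countermodel by truth-table:
  v=0000: Γ:[] Δ:[((p3 → (p1 → p3)) → ((p3 → p1) → (p3 → p0)))=T] refutes=False
  v=0001: Γ:[] Δ:[((p3 → (p1 → p3)) → ((p3 → p1) → (p3 → p0)))=T] refutes=False
  v=0010: Γ:[] Δ:[((p3 → (p1 → p3)) → ((p3 → p1) → (p3 → p0)))=T] refutes=False
  v=0011: Γ:[] Δ:[((p3 → (p1 → p3)) → ((p3 → p1) → (p3 → p0)))=T] refutes=False
  v=0100: Γ:[] Δ:[((p3 → (p1 → p3)) → ((p3 → p1) → (p3 → p0)))=T] refutes=False
  v=0101: Γ:[] Δ:[((p3 → (p1 → p3)) → ((p3 → p1) → (p3 → p0)))=F] refutes=True  ← countermodel

Result: NO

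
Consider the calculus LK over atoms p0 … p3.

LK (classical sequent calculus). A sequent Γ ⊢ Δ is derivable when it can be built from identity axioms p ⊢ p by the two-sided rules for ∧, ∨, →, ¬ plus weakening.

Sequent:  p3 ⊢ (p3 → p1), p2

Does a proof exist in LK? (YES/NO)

Enumerate valuations to refute Γ ⊢ Δ:
  v=0000: Γ:[p3=F] Δ:[(p3 → p1)=T, p2=F] refutes=False
  v=0001: Γ:[p3=T] Δ:[(p3 → p1)=F, p2=F] refutes=True  ← countermodel

Result: NO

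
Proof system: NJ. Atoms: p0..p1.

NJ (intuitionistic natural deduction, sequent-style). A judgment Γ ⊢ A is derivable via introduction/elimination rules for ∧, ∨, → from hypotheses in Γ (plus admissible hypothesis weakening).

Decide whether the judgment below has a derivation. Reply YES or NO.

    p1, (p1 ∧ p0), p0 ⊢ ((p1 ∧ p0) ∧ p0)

Proof tree:
[∧I] p1, (p1 ∧ p0), p0 ⊢ ((p1 ∧ p0) ∧ p0)
  [∧I] p1, (p1 ∧ p0), p0 ⊢ (p1 ∧ p0)
    [Wk] p1, (p1 ∧ p0) ⊢ p1
      [Ax] p1 ⊢ p1
    [Ax] p0 ⊢ p0
  [Ax] p0 ⊢ p0

Result: YES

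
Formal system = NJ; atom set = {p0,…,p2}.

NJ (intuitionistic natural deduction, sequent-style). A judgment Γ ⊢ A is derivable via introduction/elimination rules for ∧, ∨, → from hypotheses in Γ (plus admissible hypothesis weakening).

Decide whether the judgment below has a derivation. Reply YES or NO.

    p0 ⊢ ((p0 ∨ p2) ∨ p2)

Derivation trace:
[∨I₁] p0 ⊢ ((p0 ∨ p2) ∨ p2)
  [∨I₁] p0 ⊢ (p0 ∨ p2)
    [Ax] p0 ⊢ p0

Result: YES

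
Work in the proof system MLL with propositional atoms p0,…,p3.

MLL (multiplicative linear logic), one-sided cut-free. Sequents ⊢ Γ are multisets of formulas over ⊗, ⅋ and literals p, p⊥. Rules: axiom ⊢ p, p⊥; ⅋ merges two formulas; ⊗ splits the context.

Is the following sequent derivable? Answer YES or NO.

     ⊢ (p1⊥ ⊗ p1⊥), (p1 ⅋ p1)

Proof tree:
[⅋]  ⊢ (p1⊥ ⊗ p1⊥), (p1 ⅋ p1)
  [⊗]  ⊢ p1, p1, (p1⊥ ⊗ p1⊥)
    [Ax]  ⊢ p1, p1⊥
    [Ax]  ⊢ p1, p1⊥

Result: YES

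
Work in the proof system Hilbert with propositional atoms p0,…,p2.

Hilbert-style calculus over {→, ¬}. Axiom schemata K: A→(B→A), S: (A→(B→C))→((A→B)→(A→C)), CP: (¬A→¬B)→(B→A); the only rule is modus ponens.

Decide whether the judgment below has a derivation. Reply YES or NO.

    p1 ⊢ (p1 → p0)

Enumerate valuations to refute Γ ⊢ Δ:
  v=000: Γ:[p1=F] Δ:[(p1 → p0)=T] refutes=False
  v=001: Γ:[p1=F] Δ:[(p1 → p0)=T] refutes=False
  v=010: Γ:[p1=T] Δ:[(p1 → p0)=F] refutes=True  ← countermodel

Result: NO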